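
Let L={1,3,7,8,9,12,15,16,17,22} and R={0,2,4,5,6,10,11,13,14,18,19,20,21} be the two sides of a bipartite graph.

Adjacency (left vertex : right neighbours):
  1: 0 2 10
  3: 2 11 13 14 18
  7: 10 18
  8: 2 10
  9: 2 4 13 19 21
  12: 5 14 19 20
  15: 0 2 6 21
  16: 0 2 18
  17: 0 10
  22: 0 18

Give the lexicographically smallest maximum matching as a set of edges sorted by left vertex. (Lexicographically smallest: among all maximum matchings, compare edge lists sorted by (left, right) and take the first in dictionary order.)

Lex-smallest maximum matching: {(1,0), (3,11), (7,10), (8,2), (9,4), (12,5), (15,6), (16,18)}

|M| = 8 (so the lex-smallest maximum matching has 8 edges)
process left vertices in ascending order; for each, take the smallest-labelled available neighbour that still permits 8 edges overall, or leave it unmatched if none does
lex-smallest matching: {1-0, 3-11, 7-10, 8-2, 9-4, 12-5, 15-6, 16-18}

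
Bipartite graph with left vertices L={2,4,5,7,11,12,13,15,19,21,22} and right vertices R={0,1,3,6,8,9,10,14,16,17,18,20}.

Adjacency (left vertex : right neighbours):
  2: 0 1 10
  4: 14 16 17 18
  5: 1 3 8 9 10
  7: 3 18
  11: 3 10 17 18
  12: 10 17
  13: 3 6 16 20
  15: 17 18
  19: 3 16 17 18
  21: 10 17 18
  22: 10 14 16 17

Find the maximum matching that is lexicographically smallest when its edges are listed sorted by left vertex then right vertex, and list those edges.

Lex-smallest maximum matching: {(2,0), (4,14), (5,1), (7,3), (11,10), (12,17), (13,6), (15,18), (19,16)}

|M| = 9 (so the lex-smallest maximum matching has 9 edges)
process left vertices in ascending order; for each, take the smallest-labelled available neighbour that still permits 9 edges overall, or leave it unmatched if none does
lex-smallest matching: {2-0, 4-14, 5-1, 7-3, 11-10, 12-17, 13-6, 15-18, 19-16}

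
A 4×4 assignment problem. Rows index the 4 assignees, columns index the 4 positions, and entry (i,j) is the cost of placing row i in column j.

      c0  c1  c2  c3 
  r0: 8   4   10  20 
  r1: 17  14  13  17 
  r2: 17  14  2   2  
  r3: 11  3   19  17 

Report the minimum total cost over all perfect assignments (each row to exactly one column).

Minimum assignment cost: 26

optimal assignment: row0→col0 (cost 8), row1→col2 (cost 13), row2→col3 (cost 2), row3→col1 (cost 3)
total = 8 + 13 + 2 + 3 = 26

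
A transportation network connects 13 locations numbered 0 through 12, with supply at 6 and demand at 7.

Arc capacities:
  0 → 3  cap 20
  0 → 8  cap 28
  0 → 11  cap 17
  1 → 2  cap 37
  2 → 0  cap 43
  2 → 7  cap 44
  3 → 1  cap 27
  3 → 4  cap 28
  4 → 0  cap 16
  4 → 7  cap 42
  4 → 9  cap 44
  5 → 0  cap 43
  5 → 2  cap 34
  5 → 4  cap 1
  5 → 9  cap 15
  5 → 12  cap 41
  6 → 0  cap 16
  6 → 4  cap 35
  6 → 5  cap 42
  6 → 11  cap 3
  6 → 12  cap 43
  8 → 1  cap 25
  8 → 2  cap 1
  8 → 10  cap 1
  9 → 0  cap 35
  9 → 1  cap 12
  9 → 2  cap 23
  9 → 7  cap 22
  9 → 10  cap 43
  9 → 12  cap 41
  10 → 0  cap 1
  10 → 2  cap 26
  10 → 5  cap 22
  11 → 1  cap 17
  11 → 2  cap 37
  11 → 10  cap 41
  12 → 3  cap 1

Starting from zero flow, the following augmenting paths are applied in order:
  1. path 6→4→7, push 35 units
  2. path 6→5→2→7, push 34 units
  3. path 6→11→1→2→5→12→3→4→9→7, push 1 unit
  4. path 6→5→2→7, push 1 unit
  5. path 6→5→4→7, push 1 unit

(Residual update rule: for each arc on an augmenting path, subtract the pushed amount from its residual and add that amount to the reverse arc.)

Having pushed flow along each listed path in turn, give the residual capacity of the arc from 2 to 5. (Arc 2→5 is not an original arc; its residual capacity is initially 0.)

after path 1 (6→4→7, push 35): res(2,5)=0
after path 2 (6→5→2→7, push 34): res(2,5)=34
after path 3 (6→11→1→2→5→12→3→4→9→7, push 1): res(2,5)=33
after path 4 (6→5→2→7, push 1): res(2,5)=34
after path 5 (6→5→4→7, push 1): res(2,5)=34

Residual capacity of (2,5): 34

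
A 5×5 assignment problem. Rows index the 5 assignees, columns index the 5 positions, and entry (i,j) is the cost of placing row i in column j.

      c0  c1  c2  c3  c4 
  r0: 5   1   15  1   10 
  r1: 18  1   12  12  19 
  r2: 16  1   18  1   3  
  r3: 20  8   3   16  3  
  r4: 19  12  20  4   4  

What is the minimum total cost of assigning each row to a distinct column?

optimal assignment: row0→col0 (cost 5), row1→col1 (cost 1), row2→col3 (cost 1), row3→col2 (cost 3), row4→col4 (cost 4)
total = 5 + 1 + 1 + 3 + 4 = 14

Minimum assignment cost: 14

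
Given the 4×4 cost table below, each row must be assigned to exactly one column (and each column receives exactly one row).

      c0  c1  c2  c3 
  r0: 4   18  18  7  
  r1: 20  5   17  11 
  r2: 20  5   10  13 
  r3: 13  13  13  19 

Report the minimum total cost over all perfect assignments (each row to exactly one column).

optimal assignment: row0→col0 (cost 4), row1→col3 (cost 11), row2→col1 (cost 5), row3→col2 (cost 13)
total = 4 + 11 + 5 + 13 = 33

Minimum assignment cost: 33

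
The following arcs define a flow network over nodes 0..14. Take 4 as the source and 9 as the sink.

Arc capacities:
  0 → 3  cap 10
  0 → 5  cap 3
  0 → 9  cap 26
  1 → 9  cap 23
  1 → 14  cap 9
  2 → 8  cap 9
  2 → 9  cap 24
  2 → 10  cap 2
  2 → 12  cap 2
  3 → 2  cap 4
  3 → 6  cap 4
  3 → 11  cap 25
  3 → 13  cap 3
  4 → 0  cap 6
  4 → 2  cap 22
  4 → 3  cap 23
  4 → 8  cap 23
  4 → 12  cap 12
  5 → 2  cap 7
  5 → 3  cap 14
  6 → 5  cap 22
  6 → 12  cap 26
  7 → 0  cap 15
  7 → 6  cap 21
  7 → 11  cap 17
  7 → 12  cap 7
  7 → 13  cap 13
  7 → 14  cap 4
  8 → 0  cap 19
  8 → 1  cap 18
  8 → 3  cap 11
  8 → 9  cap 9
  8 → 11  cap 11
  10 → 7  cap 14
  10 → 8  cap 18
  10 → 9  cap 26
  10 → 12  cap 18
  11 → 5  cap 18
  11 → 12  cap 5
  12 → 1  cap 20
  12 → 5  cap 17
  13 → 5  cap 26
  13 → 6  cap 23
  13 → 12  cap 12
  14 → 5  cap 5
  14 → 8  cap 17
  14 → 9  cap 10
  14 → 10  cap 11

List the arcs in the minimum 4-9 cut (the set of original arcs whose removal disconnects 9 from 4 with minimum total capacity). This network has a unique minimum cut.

Min-cut arcs: {(3,2), (4,0), (4,2), (4,8), (5,2), (12,1)} (total capacity 82)

augment #1: 4→0→9 push 6
augment #2: 4→2→9 push 22
augment #3: 4→8→9 push 9
augment #4: 4→3→2→9 push 2
augment #5: 4→8→0→9 push 14
augment #6: 4→12→1→9 push 12
augment #7: 4→3→2→10→9 push 2
augment #8: 4→3→6→12→1→9 push 4
augment #9: 4→3→11→12→1→9 push 4
augment #10: 4→3→11→5→2→8→0→9 push 5
augment #11: 4→3→11→5→2→8→1→9 push 2
max flow = 82; residual-reachable set from 4 gives S-side
cut edges (S→T): {(3,2), (4,0), (4,2), (4,8), (5,2), (12,1)} total cap 82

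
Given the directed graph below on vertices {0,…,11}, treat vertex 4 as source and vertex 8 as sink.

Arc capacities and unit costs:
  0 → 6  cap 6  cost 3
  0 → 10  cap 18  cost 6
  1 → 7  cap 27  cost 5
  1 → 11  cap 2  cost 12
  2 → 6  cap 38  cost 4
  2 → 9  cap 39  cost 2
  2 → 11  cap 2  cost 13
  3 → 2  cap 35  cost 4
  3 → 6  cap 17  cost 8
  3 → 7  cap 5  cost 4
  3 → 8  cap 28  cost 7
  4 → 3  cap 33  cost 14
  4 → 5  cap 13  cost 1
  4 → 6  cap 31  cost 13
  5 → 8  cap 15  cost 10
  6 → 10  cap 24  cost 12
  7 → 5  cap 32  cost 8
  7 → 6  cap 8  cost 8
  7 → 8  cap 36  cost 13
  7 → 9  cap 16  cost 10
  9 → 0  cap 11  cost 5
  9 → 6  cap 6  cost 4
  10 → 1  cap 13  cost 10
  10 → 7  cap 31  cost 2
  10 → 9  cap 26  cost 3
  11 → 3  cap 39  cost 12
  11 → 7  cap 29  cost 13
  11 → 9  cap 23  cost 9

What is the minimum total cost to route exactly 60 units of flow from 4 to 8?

shortest-cost path #1: 4→5→8 push 13 @ unit cost 11 (adds 143)
shortest-cost path #2: 4→3→8 push 28 @ unit cost 21 (adds 588)
shortest-cost path #3: 4→3→7→8 push 5 @ unit cost 31 (adds 155)
shortest-cost path #4: 4→6→10→7→8 push 14 @ unit cost 40 (adds 560)
total cost = 1446

Minimum cost for 60 units: 1446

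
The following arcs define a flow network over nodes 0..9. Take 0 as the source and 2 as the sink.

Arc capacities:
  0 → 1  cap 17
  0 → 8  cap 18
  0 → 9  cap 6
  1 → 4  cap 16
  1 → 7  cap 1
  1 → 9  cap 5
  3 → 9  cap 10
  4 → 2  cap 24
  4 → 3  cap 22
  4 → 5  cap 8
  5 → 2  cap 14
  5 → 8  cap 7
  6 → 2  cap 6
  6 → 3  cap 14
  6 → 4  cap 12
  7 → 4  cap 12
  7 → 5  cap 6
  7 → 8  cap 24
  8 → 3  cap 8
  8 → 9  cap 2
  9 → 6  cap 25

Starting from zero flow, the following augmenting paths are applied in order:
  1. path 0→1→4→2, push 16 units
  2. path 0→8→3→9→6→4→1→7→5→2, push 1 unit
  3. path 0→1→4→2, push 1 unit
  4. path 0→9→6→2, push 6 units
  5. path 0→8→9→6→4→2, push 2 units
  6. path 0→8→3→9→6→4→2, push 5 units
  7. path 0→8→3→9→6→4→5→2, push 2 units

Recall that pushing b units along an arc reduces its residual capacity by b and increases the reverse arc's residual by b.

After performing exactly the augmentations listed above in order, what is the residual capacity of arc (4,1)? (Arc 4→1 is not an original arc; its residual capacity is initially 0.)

Residual capacity of (4,1): 16

after path 1 (0→1→4→2, push 16): res(4,1)=16
after path 2 (0→8→3→9→6→4→1→7→5→2, push 1): res(4,1)=15
after path 3 (0→1→4→2, push 1): res(4,1)=16
after path 4 (0→9→6→2, push 6): res(4,1)=16
after path 5 (0→8→9→6→4→2, push 2): res(4,1)=16
after path 6 (0→8→3→9→6→4→2, push 5): res(4,1)=16
after path 7 (0→8→3→9→6→4→5→2, push 2): res(4,1)=16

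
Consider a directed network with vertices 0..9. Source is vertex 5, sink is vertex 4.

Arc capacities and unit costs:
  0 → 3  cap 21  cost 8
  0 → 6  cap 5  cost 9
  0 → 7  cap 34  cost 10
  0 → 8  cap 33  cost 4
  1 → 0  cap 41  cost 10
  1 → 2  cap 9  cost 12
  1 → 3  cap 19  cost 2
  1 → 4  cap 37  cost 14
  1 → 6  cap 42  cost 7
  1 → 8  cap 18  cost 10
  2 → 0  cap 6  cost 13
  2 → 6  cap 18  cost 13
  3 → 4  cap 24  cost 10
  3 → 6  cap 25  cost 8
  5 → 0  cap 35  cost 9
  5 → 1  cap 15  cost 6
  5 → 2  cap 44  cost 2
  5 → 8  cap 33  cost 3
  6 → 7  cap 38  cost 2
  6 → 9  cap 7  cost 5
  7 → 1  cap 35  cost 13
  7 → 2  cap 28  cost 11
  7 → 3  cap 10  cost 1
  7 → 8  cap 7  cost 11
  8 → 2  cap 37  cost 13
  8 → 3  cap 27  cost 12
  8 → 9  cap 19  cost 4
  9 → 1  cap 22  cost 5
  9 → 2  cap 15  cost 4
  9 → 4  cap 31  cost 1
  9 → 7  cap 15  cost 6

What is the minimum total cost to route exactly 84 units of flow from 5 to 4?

Minimum cost for 84 units: 2071

shortest-cost path #1: 5→8→9→4 push 19 @ unit cost 8 (adds 152)
shortest-cost path #2: 5→1→3→4 push 15 @ unit cost 18 (adds 270)
shortest-cost path #3: 5→2→6→9→4 push 7 @ unit cost 21 (adds 147)
shortest-cost path #4: 5→8→3→4 push 9 @ unit cost 25 (adds 225)
shortest-cost path #5: 5→8→3→1→4 push 5 @ unit cost 27 (adds 135)
shortest-cost path #6: 5→0→3→1→4 push 10 @ unit cost 29 (adds 290)
shortest-cost path #7: 5→2→6→7→1→4 push 11 @ unit cost 44 (adds 484)
shortest-cost path #8: 5→0→7→1→4 push 8 @ unit cost 46 (adds 368)
total cost = 2071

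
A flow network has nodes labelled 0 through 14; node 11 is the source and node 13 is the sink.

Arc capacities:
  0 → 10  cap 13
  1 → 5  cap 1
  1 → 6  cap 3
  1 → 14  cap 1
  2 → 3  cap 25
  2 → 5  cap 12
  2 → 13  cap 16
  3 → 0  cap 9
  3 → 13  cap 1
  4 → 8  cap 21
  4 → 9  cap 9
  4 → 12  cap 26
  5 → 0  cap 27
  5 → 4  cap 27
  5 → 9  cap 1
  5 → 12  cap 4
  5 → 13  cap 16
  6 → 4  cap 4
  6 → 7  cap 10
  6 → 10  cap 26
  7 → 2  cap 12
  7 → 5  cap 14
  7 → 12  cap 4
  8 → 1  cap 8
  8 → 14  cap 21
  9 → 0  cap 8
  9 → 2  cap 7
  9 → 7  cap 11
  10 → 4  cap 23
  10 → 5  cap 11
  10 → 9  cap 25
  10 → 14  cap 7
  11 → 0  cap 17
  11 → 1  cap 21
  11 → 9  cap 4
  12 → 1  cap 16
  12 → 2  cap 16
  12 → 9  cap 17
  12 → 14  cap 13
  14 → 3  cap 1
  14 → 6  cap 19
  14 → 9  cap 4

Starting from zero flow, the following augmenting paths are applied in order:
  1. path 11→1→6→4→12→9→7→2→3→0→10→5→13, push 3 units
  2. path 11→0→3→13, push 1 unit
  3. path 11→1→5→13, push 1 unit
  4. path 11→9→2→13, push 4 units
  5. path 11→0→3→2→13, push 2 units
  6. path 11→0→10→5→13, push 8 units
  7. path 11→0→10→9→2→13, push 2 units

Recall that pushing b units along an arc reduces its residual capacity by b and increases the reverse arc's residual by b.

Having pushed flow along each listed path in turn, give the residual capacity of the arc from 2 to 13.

Residual capacity of (2,13): 8

after path 1 (11→1→6→4→12→9→7→2→3→0→10→5→13, push 3): res(2,13)=16
after path 2 (11→0→3→13, push 1): res(2,13)=16
after path 3 (11→1→5→13, push 1): res(2,13)=16
after path 4 (11→9→2→13, push 4): res(2,13)=12
after path 5 (11→0→3→2→13, push 2): res(2,13)=10
after path 6 (11→0→10→5→13, push 8): res(2,13)=10
after path 7 (11→0→10→9→2→13, push 2): res(2,13)=8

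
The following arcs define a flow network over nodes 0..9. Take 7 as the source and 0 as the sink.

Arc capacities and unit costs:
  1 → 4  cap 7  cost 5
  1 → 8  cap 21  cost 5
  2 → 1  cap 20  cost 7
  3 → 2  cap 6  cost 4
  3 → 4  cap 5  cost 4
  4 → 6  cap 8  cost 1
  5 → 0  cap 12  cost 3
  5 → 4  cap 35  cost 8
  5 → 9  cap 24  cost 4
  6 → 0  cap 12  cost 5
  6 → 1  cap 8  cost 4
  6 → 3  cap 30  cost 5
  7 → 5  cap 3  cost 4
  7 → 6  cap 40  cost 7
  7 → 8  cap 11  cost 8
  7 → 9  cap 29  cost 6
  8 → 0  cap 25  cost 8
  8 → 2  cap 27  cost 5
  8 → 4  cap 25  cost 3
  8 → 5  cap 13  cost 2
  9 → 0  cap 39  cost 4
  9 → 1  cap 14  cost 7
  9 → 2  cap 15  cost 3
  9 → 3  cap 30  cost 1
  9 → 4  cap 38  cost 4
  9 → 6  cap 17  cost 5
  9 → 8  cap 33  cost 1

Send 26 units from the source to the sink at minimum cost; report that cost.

Minimum cost for 26 units: 251

shortest-cost path #1: 7→5→0 push 3 @ unit cost 7 (adds 21)
shortest-cost path #2: 7→9→0 push 23 @ unit cost 10 (adds 230)
total cost = 251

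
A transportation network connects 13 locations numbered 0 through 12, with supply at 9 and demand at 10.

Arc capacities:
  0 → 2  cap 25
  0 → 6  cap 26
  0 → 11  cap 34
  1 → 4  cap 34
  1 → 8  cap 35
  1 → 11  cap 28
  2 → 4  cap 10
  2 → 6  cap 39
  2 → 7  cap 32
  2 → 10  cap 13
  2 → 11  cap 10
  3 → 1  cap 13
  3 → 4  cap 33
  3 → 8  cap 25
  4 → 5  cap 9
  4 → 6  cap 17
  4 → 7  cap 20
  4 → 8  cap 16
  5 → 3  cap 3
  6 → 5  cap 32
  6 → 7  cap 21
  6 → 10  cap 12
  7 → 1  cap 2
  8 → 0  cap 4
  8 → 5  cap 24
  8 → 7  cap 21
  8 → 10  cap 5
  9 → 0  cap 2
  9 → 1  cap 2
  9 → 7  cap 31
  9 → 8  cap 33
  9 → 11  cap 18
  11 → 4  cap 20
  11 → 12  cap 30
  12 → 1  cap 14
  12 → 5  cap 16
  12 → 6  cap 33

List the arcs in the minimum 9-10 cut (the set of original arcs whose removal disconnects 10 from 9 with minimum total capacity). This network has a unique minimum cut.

Min-cut arcs: {(6,10), (8,0), (8,10), (9,0)} (total capacity 23)

augment #1: 9→8→10 push 5
augment #2: 9→0→2→10 push 2
augment #3: 9→1→4→6→10 push 2
augment #4: 9→8→0→2→10 push 4
augment #5: 9→11→4→6→10 push 10
max flow = 23; residual-reachable set from 9 gives S-side
cut edges (S→T): {(6,10), (8,0), (8,10), (9,0)} total cap 23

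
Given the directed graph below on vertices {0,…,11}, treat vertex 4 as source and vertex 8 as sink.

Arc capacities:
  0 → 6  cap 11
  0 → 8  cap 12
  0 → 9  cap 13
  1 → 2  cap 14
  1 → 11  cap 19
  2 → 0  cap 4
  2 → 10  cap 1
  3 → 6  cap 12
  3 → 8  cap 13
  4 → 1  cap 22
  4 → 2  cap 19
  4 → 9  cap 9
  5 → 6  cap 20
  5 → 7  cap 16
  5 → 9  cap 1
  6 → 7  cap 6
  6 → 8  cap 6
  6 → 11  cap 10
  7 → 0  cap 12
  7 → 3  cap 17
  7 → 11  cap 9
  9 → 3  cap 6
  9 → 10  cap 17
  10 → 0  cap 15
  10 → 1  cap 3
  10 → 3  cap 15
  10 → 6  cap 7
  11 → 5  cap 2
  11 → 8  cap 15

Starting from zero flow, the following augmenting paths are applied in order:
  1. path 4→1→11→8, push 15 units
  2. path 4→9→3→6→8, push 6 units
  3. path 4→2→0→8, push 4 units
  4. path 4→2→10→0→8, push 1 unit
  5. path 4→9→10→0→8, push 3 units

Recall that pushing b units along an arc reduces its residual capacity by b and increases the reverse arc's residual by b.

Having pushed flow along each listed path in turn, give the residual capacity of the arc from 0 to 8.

Residual capacity of (0,8): 4

after path 1 (4→1→11→8, push 15): res(0,8)=12
after path 2 (4→9→3→6→8, push 6): res(0,8)=12
after path 3 (4→2→0→8, push 4): res(0,8)=8
after path 4 (4→2→10→0→8, push 1): res(0,8)=7
after path 5 (4→9→10→0→8, push 3): res(0,8)=4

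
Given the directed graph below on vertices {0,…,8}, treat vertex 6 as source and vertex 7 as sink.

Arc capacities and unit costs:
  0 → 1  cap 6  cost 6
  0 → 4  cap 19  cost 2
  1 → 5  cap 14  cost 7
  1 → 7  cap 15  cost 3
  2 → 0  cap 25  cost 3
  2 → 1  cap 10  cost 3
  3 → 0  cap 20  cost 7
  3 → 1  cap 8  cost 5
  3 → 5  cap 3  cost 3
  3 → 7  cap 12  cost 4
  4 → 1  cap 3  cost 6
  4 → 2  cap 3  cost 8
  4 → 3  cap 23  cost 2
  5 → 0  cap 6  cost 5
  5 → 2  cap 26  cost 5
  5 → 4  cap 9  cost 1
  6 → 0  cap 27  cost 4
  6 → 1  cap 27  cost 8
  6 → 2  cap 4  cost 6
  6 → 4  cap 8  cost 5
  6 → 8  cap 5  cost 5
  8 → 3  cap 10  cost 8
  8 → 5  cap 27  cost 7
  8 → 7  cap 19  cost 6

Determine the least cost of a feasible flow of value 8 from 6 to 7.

shortest-cost path #1: 6→8→7 push 5 @ unit cost 11 (adds 55)
shortest-cost path #2: 6→1→7 push 3 @ unit cost 11 (adds 33)
total cost = 88

Minimum cost for 8 units: 88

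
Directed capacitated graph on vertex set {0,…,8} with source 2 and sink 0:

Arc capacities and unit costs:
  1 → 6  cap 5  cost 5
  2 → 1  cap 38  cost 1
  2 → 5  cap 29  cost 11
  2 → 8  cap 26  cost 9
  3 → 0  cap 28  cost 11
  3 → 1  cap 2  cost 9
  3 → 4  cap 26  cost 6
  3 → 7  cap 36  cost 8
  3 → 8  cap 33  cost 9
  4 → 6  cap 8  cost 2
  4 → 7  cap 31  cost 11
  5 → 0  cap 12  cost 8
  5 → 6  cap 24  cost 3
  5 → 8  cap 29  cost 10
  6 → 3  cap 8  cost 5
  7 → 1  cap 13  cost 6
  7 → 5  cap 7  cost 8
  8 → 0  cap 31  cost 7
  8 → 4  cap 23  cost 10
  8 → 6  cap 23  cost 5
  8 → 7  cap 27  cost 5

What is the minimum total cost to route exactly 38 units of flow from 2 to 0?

shortest-cost path #1: 2→8→0 push 26 @ unit cost 16 (adds 416)
shortest-cost path #2: 2→5→0 push 12 @ unit cost 19 (adds 228)
total cost = 644

Minimum cost for 38 units: 644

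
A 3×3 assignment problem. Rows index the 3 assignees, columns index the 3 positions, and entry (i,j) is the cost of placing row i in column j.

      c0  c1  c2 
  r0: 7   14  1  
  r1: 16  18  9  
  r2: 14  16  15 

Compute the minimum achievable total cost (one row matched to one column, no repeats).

optimal assignment: row0→col0 (cost 7), row1→col2 (cost 9), row2→col1 (cost 16)
total = 7 + 9 + 16 = 32

Minimum assignment cost: 32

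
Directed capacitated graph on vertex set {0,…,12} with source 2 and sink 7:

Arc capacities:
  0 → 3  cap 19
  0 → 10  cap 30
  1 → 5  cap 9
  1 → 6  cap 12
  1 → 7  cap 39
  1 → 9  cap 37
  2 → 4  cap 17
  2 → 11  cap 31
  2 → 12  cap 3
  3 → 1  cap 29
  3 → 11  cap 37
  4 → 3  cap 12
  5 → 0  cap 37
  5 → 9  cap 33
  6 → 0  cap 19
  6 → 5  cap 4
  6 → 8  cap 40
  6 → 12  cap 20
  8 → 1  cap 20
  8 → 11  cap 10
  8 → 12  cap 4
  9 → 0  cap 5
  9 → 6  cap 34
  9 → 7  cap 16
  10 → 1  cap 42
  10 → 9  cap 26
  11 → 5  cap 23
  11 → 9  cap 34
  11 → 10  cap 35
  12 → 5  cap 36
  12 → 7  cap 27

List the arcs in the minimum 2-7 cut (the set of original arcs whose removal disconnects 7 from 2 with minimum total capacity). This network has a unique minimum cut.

augment #1: 2→12→7 push 3
augment #2: 2→11→9→7 push 16
augment #3: 2→4→3→1→7 push 12
augment #4: 2→11→10→1→7 push 15
max flow = 46; residual-reachable set from 2 gives S-side
cut edges (S→T): {(2,11), (2,12), (4,3)} total cap 46

Min-cut arcs: {(2,11), (2,12), (4,3)} (total capacity 46)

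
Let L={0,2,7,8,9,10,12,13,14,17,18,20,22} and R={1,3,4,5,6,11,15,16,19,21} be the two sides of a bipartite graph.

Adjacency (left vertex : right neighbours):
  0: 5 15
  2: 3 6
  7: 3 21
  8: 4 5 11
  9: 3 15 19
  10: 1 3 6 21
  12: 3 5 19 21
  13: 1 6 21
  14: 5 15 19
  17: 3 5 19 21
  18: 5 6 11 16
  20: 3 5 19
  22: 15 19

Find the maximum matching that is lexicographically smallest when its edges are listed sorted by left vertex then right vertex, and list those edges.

|M| = 9 (so the lex-smallest maximum matching has 9 edges)
process left vertices in ascending order; for each, take the smallest-labelled available neighbour that still permits 9 edges overall, or leave it unmatched if none does
lex-smallest matching: {0-5, 2-3, 7-21, 8-4, 9-15, 10-1, 12-19, 13-6, 18-11}

Lex-smallest maximum matching: {(0,5), (2,3), (7,21), (8,4), (9,15), (10,1), (12,19), (13,6), (18,11)}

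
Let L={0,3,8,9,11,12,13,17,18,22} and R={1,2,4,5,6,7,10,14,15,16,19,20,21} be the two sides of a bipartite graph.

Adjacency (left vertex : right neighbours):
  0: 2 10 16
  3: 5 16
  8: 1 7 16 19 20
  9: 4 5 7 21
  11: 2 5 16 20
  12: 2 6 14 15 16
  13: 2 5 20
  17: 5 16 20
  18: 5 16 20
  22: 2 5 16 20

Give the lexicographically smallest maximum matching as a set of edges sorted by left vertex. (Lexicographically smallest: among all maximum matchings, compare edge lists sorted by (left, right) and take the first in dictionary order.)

|M| = 8 (so the lex-smallest maximum matching has 8 edges)
process left vertices in ascending order; for each, take the smallest-labelled available neighbour that still permits 8 edges overall, or leave it unmatched if none does
lex-smallest matching: {0-10, 3-5, 8-1, 9-4, 11-2, 12-6, 13-20, 17-16}

Lex-smallest maximum matching: {(0,10), (3,5), (8,1), (9,4), (11,2), (12,6), (13,20), (17,16)}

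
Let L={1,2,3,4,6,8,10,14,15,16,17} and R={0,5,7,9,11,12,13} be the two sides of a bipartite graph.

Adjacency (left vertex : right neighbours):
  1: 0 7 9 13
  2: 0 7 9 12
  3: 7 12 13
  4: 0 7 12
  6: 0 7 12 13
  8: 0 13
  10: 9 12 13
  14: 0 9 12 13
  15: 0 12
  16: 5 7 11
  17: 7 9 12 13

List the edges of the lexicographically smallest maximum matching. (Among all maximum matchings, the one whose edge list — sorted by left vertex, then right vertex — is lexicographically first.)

Lex-smallest maximum matching: {(1,0), (2,7), (3,12), (6,13), (10,9), (16,5)}

|M| = 6 (so the lex-smallest maximum matching has 6 edges)
process left vertices in ascending order; for each, take the smallest-labelled available neighbour that still permits 6 edges overall, or leave it unmatched if none does
lex-smallest matching: {1-0, 2-7, 3-12, 6-13, 10-9, 16-5}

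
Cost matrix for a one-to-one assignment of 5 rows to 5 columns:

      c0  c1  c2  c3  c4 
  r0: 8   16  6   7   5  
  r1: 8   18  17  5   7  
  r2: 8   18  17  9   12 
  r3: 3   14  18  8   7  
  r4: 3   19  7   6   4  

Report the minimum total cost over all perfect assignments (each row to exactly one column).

optimal assignment: row0→col2 (cost 6), row1→col3 (cost 5), row2→col1 (cost 18), row3→col0 (cost 3), row4→col4 (cost 4)
total = 6 + 5 + 18 + 3 + 4 = 36

Minimum assignment cost: 36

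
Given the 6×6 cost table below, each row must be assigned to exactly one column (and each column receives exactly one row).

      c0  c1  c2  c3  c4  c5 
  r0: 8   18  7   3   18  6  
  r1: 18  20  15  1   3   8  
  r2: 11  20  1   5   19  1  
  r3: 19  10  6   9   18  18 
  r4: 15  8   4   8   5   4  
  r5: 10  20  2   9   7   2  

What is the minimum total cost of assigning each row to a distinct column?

one of 2 optimal assignments: row0→col0 (cost 8), row1→col3 (cost 1), row2→col2 (cost 1), row3→col1 (cost 10), row4→col4 (cost 5), row5→col5 (cost 2)
total = 8 + 1 + 1 + 10 + 5 + 2 = 27

Minimum assignment cost: 27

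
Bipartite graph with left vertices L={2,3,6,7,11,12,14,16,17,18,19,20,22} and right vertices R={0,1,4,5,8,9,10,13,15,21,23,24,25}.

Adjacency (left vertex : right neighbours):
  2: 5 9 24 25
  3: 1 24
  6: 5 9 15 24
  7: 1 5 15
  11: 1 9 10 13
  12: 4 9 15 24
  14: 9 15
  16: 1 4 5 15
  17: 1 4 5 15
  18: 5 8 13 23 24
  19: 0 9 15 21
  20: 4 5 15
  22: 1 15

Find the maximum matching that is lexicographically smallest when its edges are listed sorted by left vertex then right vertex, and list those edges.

|M| = 10 (so the lex-smallest maximum matching has 10 edges)
process left vertices in ascending order; for each, take the smallest-labelled available neighbour that still permits 10 edges overall, or leave it unmatched if none does
lex-smallest matching: {2-25, 3-1, 6-5, 7-15, 11-10, 12-24, 14-9, 16-4, 18-8, 19-0}

Lex-smallest maximum matching: {(2,25), (3,1), (6,5), (7,15), (11,10), (12,24), (14,9), (16,4), (18,8), (19,0)}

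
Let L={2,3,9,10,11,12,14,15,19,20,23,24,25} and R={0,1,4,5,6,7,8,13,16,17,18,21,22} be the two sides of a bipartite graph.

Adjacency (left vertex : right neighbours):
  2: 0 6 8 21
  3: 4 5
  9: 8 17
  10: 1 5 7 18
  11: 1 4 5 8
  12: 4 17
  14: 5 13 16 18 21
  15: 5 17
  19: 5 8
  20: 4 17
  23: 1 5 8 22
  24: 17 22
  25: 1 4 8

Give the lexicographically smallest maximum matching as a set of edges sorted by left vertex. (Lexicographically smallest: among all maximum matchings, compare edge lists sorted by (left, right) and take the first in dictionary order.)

|M| = 9 (so the lex-smallest maximum matching has 9 edges)
process left vertices in ascending order; for each, take the smallest-labelled available neighbour that still permits 9 edges overall, or leave it unmatched if none does
lex-smallest matching: {2-0, 3-4, 9-8, 10-7, 11-1, 12-17, 14-13, 15-5, 23-22}

Lex-smallest maximum matching: {(2,0), (3,4), (9,8), (10,7), (11,1), (12,17), (14,13), (15,5), (23,22)}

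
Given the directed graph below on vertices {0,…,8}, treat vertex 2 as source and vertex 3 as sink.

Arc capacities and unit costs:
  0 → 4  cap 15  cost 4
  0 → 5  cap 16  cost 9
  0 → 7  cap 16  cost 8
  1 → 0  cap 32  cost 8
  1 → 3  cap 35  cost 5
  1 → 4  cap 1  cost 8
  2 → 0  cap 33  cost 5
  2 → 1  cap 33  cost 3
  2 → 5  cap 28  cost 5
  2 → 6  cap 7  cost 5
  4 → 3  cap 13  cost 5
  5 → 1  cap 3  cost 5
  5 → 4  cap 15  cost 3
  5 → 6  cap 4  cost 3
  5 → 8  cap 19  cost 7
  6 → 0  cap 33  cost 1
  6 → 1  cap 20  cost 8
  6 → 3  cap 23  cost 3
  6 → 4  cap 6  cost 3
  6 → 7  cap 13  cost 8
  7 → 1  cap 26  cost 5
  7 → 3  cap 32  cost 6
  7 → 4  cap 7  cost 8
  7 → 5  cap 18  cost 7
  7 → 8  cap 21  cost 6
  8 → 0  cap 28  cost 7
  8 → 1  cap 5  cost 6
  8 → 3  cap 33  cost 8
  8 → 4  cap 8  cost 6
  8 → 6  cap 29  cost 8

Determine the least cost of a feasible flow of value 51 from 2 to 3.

shortest-cost path #1: 2→6→3 push 7 @ unit cost 8 (adds 56)
shortest-cost path #2: 2→1→3 push 33 @ unit cost 8 (adds 264)
shortest-cost path #3: 2→5→6→3 push 4 @ unit cost 11 (adds 44)
shortest-cost path #4: 2→5→4→3 push 7 @ unit cost 13 (adds 91)
total cost = 455

Minimum cost for 51 units: 455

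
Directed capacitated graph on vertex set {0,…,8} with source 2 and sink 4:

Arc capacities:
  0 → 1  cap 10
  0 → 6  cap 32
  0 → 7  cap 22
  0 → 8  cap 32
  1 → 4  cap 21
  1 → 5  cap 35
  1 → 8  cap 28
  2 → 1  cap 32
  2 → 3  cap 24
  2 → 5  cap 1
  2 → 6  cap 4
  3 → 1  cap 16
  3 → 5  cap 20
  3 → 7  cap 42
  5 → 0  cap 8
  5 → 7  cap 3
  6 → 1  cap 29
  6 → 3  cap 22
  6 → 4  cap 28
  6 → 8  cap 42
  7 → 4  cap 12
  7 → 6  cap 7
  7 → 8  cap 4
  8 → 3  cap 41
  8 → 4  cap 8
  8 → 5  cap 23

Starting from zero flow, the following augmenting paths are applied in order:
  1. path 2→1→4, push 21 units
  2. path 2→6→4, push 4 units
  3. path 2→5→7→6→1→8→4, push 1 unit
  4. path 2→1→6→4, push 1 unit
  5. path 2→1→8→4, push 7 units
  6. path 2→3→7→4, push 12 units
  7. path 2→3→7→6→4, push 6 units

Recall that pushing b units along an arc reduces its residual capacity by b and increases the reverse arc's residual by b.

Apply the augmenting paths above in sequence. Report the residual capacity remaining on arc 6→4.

Residual capacity of (6,4): 17

after path 1 (2→1→4, push 21): res(6,4)=28
after path 2 (2→6→4, push 4): res(6,4)=24
after path 3 (2→5→7→6→1→8→4, push 1): res(6,4)=24
after path 4 (2→1→6→4, push 1): res(6,4)=23
after path 5 (2→1→8→4, push 7): res(6,4)=23
after path 6 (2→3→7→4, push 12): res(6,4)=23
after path 7 (2→3→7→6→4, push 6): res(6,4)=17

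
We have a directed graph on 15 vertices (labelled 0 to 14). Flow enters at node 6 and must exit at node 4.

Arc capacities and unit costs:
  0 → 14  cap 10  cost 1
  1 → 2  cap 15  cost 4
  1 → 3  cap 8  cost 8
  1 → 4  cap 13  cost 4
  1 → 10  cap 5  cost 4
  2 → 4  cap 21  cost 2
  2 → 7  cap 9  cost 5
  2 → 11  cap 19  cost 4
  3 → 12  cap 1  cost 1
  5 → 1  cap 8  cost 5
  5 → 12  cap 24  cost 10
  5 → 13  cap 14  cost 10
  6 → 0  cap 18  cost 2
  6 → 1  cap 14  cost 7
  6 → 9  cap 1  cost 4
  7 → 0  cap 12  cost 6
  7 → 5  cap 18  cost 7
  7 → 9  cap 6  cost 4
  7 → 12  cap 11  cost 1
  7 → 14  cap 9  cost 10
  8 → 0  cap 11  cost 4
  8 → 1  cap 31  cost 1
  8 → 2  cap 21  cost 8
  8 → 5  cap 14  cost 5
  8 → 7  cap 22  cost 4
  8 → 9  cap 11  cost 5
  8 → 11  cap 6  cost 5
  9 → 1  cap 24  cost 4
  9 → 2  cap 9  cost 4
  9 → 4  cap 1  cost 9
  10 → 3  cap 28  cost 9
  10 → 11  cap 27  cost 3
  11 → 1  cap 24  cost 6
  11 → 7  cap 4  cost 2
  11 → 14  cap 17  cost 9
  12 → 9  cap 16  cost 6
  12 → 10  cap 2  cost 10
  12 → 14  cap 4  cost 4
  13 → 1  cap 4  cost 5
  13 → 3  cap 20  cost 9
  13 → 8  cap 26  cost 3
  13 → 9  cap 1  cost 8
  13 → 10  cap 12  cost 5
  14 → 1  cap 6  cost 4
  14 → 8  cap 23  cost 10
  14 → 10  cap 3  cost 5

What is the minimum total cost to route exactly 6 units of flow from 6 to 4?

shortest-cost path #1: 6→9→2→4 push 1 @ unit cost 10 (adds 10)
shortest-cost path #2: 6→1→4 push 5 @ unit cost 11 (adds 55)
total cost = 65

Minimum cost for 6 units: 65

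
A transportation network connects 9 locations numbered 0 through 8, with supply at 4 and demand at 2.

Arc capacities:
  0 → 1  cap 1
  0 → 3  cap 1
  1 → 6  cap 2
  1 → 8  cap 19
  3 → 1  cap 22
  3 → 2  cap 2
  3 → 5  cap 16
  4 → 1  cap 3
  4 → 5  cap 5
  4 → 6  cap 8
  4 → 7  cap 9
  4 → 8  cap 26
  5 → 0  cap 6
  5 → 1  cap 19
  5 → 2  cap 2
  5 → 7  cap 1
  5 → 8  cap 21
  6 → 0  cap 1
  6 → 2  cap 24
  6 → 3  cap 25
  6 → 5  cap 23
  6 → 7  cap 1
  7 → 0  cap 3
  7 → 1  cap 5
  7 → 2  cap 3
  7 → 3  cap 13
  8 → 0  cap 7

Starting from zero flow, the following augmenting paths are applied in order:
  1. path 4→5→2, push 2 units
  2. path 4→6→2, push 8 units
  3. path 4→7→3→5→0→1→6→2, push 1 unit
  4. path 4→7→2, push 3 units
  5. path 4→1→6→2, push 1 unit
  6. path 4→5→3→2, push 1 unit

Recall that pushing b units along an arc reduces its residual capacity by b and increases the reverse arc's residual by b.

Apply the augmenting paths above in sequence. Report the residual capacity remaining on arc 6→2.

Residual capacity of (6,2): 14

after path 1 (4→5→2, push 2): res(6,2)=24
after path 2 (4→6→2, push 8): res(6,2)=16
after path 3 (4→7→3→5→0→1→6→2, push 1): res(6,2)=15
after path 4 (4→7→2, push 3): res(6,2)=15
after path 5 (4→1→6→2, push 1): res(6,2)=14
after path 6 (4→5→3→2, push 1): res(6,2)=14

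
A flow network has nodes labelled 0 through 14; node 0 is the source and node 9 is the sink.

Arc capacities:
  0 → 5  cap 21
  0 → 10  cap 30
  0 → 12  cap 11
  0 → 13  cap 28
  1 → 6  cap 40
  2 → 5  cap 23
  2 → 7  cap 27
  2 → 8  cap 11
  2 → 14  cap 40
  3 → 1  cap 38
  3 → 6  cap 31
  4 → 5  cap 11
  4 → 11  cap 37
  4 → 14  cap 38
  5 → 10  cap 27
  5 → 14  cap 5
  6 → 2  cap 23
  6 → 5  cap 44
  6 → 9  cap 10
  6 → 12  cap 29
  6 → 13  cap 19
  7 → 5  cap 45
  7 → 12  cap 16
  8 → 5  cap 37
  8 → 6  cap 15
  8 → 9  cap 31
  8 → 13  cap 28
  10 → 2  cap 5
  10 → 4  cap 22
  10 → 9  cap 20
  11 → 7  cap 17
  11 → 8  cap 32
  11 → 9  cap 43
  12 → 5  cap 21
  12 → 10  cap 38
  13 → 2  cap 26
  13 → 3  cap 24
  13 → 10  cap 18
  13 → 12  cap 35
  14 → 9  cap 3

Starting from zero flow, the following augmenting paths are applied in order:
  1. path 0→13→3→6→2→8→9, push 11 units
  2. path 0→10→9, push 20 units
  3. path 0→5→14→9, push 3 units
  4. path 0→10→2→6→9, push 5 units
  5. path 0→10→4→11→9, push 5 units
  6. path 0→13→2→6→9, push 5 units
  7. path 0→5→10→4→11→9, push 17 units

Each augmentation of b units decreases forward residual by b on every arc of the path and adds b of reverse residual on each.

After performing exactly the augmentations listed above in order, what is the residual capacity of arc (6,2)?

Residual capacity of (6,2): 22

after path 1 (0→13→3→6→2→8→9, push 11): res(6,2)=12
after path 2 (0→10→9, push 20): res(6,2)=12
after path 3 (0→5→14→9, push 3): res(6,2)=12
after path 4 (0→10→2→6→9, push 5): res(6,2)=17
after path 5 (0→10→4→11→9, push 5): res(6,2)=17
after path 6 (0→13→2→6→9, push 5): res(6,2)=22
after path 7 (0→5→10→4→11→9, push 17): res(6,2)=22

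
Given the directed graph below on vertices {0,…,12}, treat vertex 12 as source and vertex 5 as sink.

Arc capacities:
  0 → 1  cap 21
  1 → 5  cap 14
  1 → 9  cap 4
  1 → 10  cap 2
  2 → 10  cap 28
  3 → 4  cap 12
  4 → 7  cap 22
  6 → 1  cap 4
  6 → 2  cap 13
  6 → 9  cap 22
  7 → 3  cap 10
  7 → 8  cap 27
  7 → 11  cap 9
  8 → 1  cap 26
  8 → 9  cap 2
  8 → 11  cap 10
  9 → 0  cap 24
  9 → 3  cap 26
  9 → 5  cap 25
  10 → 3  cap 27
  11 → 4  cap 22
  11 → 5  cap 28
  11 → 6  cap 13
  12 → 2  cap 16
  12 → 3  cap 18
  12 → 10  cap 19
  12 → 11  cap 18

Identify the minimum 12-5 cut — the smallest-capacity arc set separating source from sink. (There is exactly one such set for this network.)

Min-cut arcs: {(3,4), (12,11)} (total capacity 30)

augment #1: 12→11→5 push 18
augment #2: 12→3→4→7→11→5 push 9
augment #3: 12→3→4→7→8→1→5 push 3
max flow = 30; residual-reachable set from 12 gives S-side
cut edges (S→T): {(3,4), (12,11)} total cap 30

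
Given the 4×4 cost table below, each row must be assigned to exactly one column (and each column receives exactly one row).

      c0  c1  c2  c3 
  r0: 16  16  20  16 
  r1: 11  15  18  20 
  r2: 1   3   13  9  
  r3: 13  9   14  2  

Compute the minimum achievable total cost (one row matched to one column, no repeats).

optimal assignment: row0→col2 (cost 20), row1→col0 (cost 11), row2→col1 (cost 3), row3→col3 (cost 2)
total = 20 + 11 + 3 + 2 = 36

Minimum assignment cost: 36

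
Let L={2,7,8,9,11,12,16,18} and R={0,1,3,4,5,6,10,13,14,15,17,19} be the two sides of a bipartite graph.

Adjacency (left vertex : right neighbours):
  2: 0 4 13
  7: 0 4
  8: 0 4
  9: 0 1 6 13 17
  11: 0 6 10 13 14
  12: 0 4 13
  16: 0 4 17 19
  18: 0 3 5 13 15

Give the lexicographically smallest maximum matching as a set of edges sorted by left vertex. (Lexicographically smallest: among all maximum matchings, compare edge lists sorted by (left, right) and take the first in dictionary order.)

Lex-smallest maximum matching: {(2,0), (7,4), (9,1), (11,6), (12,13), (16,17), (18,3)}

|M| = 7 (so the lex-smallest maximum matching has 7 edges)
process left vertices in ascending order; for each, take the smallest-labelled available neighbour that still permits 7 edges overall, or leave it unmatched if none does
lex-smallest matching: {2-0, 7-4, 9-1, 11-6, 12-13, 16-17, 18-3}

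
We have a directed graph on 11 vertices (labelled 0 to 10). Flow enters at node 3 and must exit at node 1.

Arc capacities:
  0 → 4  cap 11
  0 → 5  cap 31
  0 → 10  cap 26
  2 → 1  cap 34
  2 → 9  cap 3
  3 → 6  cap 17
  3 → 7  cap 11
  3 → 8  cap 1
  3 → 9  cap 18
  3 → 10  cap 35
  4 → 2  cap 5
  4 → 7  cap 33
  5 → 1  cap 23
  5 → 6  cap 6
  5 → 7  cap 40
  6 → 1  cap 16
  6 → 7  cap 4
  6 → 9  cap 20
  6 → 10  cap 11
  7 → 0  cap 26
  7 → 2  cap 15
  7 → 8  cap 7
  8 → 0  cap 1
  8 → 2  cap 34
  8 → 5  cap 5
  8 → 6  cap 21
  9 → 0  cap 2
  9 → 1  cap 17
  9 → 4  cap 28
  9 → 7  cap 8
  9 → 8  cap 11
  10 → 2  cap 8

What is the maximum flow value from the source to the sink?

Maximum flow value: 55

augment #1: 3→6→1 bottleneck 16, total now 16
augment #2: 3→9→1 bottleneck 17, total now 33
augment #3: 3→7→2→1 bottleneck 11, total now 44
augment #4: 3→8→2→1 bottleneck 1, total now 45
augment #5: 3→10→2→1 bottleneck 8, total now 53
augment #6: 3→6→7→2→1 bottleneck 1, total now 54
augment #7: 3→9→0→5→1 bottleneck 1, total now 55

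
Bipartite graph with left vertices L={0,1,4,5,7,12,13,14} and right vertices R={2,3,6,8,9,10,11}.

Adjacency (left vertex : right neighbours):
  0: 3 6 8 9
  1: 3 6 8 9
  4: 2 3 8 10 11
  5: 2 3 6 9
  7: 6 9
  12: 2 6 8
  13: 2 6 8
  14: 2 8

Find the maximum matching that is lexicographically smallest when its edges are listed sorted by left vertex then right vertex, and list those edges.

Lex-smallest maximum matching: {(0,3), (1,6), (4,10), (5,2), (7,9), (12,8)}

|M| = 6 (so the lex-smallest maximum matching has 6 edges)
process left vertices in ascending order; for each, take the smallest-labelled available neighbour that still permits 6 edges overall, or leave it unmatched if none does
lex-smallest matching: {0-3, 1-6, 4-10, 5-2, 7-9, 12-8}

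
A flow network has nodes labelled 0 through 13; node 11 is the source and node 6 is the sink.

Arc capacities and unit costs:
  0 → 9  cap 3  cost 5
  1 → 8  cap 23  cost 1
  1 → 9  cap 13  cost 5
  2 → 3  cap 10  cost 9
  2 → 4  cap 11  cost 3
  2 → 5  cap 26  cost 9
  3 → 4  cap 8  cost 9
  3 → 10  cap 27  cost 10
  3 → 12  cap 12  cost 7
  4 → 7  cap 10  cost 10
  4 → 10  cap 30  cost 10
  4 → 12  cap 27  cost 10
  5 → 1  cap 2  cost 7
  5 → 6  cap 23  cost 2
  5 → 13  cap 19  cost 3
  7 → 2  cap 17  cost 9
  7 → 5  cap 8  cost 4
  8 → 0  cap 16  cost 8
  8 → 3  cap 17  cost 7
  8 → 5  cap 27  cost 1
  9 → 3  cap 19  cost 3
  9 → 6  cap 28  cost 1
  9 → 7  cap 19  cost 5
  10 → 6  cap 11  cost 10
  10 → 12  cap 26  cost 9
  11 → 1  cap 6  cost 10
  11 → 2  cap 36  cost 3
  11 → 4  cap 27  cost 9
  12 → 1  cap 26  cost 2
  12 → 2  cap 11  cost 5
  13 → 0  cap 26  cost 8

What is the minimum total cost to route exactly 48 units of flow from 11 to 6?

Minimum cost for 48 units: 920

shortest-cost path #1: 11→2→5→6 push 23 @ unit cost 14 (adds 322)
shortest-cost path #2: 11→1→9→6 push 6 @ unit cost 16 (adds 96)
shortest-cost path #3: 11→2→4→12→1→9→6 push 7 @ unit cost 24 (adds 168)
shortest-cost path #4: 11→2→4→10→6 push 4 @ unit cost 26 (adds 104)
shortest-cost path #5: 11→2→5→1→12→4→10→6 push 2 @ unit cost 27 (adds 54)
shortest-cost path #6: 11→4→10→6 push 5 @ unit cost 29 (adds 145)
shortest-cost path #7: 11→4→12→1→5→13→0→9→6 push 1 @ unit cost 31 (adds 31)
total cost = 920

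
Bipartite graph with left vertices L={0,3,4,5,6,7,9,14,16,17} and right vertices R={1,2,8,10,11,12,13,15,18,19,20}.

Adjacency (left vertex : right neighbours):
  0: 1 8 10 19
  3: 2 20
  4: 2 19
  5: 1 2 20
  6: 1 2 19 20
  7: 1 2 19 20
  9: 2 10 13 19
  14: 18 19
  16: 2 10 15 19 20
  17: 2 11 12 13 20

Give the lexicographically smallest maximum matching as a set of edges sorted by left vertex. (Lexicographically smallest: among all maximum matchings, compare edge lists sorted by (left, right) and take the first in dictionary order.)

Lex-smallest maximum matching: {(0,8), (3,2), (4,19), (5,1), (6,20), (9,10), (14,18), (16,15), (17,11)}

|M| = 9 (so the lex-smallest maximum matching has 9 edges)
process left vertices in ascending order; for each, take the smallest-labelled available neighbour that still permits 9 edges overall, or leave it unmatched if none does
lex-smallest matching: {0-8, 3-2, 4-19, 5-1, 6-20, 9-10, 14-18, 16-15, 17-11}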